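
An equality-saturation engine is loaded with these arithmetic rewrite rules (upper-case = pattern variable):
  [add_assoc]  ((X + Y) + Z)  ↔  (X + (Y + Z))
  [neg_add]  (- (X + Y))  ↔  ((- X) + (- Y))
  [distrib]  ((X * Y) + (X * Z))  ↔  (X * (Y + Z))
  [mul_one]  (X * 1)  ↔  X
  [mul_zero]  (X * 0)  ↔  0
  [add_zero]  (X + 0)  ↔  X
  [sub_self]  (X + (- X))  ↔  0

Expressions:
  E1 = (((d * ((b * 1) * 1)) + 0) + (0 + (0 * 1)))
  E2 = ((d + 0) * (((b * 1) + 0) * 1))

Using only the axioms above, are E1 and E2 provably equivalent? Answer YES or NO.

step 1: mul_one (→) rewrites (b * 1) into b, now (((d * (b * 1)) + 0) + (0 + (0 * 1)))
step 2: mul_one (→) rewrites (0 * 1) into 0, now (((d * (b * 1)) + 0) + (0 + 0))
step 3: add_zero (→) rewrites ((d * (b * 1)) + 0) into (d * (b * 1)), now ((d * (b * 1)) + (0 + 0))
step 4: add_zero (→) rewrites (0 + 0) into 0, now ((d * (b * 1)) + 0)
step 5: add_zero (→) rewrites ((d * (b * 1)) + 0) into (d * (b * 1))
step 6: add_zero (←) rewrites (b * 1) into ((b * 1) + 0), now (d * ((b * 1) + 0))
step 7: add_zero (←) rewrites d into (d + 0), now ((d + 0) * ((b * 1) + 0))
step 8: mul_one (←) rewrites ((b * 1) + 0) into (((b * 1) + 0) * 1), which is E2

YES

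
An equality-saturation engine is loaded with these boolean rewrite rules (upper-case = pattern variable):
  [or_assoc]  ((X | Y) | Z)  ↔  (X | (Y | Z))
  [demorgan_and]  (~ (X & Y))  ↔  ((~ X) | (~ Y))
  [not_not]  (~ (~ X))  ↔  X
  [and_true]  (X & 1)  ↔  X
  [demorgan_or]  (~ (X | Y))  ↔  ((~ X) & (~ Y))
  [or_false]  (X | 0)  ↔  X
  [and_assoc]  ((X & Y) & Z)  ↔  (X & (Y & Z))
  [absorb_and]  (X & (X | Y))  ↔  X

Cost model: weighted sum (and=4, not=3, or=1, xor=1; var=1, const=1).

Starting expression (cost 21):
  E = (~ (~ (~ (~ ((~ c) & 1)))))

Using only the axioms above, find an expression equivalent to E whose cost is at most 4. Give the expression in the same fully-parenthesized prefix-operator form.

(~ c)   [cost 4]

1. [and_true →] ((~ c) & 1)  →  (~ c);  E = (~ (~ (~ (~ (~ c)))))
2. [not_not →] (~ (~ (~ (~ (~ c)))))  →  (~ (~ (~ c)))
3. [not_not →] (~ (~ c))  →  c;  cost 4 ≤ 4, done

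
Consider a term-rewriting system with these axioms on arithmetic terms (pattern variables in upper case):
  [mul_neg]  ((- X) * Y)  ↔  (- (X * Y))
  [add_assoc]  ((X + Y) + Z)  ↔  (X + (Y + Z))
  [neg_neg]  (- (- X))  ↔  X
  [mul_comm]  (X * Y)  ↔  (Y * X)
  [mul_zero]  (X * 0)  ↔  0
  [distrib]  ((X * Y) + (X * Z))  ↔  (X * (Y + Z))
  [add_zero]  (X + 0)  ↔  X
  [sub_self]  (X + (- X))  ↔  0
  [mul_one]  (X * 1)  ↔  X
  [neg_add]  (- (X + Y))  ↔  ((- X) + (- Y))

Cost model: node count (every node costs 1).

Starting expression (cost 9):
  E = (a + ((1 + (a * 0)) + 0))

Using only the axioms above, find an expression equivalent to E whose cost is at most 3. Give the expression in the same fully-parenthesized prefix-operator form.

step 1: mul_zero (→) rewrites (a * 0) into 0, now (a + ((1 + 0) + 0))
step 2: add_zero (→) rewrites ((1 + 0) + 0) into (1 + 0), now (a + (1 + 0))
step 3: add_zero (→) rewrites (1 + 0) into 1, reaching cost 3 (bound 3)

(a + 1)   [cost 3]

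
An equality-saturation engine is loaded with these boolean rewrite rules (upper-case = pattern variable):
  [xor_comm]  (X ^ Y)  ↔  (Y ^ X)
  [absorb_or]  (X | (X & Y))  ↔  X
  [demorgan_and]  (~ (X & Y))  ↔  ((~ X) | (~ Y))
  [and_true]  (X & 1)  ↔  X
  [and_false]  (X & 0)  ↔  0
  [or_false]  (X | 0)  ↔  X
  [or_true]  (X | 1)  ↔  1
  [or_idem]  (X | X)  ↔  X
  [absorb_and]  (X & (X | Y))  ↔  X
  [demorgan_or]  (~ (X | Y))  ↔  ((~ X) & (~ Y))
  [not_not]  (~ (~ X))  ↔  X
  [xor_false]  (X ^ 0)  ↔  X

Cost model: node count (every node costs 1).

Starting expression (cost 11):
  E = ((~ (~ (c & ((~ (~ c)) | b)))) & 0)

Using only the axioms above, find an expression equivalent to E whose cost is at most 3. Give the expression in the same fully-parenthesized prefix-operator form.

(c & 0)   [cost 3]

(1) (~ (~ c))  =[not_not →]=  c    ⊢ ((~ (~ (c & (c | b)))) & 0)
(2) (c & (c | b))  =[absorb_and →]=  c    ⊢ ((~ (~ c)) & 0)
(3) (~ (~ c))  =[not_not →]=  c    ⊢ cost 3, within 3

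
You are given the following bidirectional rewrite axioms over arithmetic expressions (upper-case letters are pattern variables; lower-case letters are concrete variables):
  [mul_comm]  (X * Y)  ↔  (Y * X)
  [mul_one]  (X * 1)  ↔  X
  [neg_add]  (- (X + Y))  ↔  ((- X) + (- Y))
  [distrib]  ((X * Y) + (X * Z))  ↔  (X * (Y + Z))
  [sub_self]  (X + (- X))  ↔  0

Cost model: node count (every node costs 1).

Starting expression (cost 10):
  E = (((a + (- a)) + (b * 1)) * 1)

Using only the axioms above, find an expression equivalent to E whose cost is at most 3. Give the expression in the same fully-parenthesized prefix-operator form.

step 1: mul_one (→) rewrites (((a + (- a)) + (b * 1)) * 1) into ((a + (- a)) + (b * 1))
step 2: sub_self (→) rewrites (a + (- a)) into 0, now (0 + (b * 1))
step 3: mul_one (→) rewrites (b * 1) into b, reaching cost 3 (bound 3)

(0 + b)   [cost 3]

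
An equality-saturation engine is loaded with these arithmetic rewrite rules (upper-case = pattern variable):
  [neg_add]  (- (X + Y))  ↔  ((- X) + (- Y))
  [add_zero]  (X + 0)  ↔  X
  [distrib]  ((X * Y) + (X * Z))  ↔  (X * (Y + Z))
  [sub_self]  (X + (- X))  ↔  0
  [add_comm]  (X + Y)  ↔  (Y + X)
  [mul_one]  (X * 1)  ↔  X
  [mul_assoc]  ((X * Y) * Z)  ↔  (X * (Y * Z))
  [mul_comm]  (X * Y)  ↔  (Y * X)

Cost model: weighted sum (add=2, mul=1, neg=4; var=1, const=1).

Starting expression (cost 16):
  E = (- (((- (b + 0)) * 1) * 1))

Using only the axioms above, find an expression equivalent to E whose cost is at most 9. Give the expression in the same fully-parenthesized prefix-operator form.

(- (- b))   [cost 9]

step 1: mul_one (→) rewrites (((- (b + 0)) * 1) * 1) into ((- (b + 0)) * 1), now (- ((- (b + 0)) * 1))
step 2: add_zero (→) rewrites (b + 0) into b, now (- ((- b) * 1))
step 3: mul_one (→) rewrites ((- b) * 1) into (- b), reaching cost 9 (bound 9)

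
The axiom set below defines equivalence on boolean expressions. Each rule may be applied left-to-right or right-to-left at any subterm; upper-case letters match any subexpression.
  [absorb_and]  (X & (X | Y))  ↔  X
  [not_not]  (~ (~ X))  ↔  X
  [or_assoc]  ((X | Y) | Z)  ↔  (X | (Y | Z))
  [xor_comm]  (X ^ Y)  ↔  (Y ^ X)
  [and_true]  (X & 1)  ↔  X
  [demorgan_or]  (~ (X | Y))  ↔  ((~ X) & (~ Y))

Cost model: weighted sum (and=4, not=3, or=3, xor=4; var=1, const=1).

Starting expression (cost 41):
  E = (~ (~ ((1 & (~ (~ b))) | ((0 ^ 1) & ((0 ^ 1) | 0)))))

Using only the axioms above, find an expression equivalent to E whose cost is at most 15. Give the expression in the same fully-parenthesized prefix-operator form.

((1 & b) | (0 ^ 1))   [cost 15]

1. [not_not →] (~ (~ ((1 & (~ (~ b))) | ((0 ^ 1) & ((0 ^ 1) | 0)))))  →  ((1 & (~ (~ b))) | ((0 ^ 1) & ((0 ^ 1) | 0)))
2. [not_not →] (~ (~ b))  →  b;  E = ((1 & b) | ((0 ^ 1) & ((0 ^ 1) | 0)))
3. [absorb_and →] ((0 ^ 1) & ((0 ^ 1) | 0))  →  (0 ^ 1);  cost 15 ≤ 15, done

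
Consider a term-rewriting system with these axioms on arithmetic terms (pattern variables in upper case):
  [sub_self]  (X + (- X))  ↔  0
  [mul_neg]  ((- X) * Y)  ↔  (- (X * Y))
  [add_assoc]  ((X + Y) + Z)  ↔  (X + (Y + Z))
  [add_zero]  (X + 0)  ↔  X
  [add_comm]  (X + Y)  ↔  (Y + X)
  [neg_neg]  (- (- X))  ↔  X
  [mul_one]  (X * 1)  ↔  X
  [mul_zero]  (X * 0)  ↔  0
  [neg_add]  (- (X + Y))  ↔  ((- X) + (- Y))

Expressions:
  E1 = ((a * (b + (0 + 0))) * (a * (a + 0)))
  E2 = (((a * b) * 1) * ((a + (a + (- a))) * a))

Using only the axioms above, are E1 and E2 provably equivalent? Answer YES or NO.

step 1: add_zero (→) rewrites (0 + 0) into 0, now ((a * (b + 0)) * (a * (a + 0)))
step 2: add_zero (→) rewrites (b + 0) into b, now ((a * b) * (a * (a + 0)))
step 3: add_zero (→) rewrites (a + 0) into a, now ((a * b) * (a * a))
step 4: add_zero (←) rewrites a into (a + 0), now ((a * b) * ((a + 0) * a))
step 5: sub_self (←) rewrites 0 into (a + (- a)), now ((a * b) * ((a + (a + (- a))) * a))
step 6: mul_one (←) rewrites (a * b) into ((a * b) * 1), which is E2

YES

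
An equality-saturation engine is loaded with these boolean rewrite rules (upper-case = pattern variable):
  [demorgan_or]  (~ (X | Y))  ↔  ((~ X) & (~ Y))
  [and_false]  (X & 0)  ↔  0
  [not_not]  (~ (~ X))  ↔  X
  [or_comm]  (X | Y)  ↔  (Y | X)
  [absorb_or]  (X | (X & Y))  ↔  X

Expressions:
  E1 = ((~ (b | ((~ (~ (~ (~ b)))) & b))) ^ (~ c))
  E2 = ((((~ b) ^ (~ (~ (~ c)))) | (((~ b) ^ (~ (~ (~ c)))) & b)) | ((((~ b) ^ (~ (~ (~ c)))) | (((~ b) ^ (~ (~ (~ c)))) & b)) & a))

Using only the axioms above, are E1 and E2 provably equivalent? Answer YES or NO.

YES

1. [not_not →] (~ (~ b))  →  b;  E1 = ((~ (b | ((~ (~ b)) & b))) ^ (~ c))
2. [not_not →] (~ (~ b))  →  b;  E1 = ((~ (b | (b & b))) ^ (~ c))
3. [absorb_or →] (b | (b & b))  →  b;  E1 = ((~ b) ^ (~ c))
4. [not_not ←] c  →  (~ (~ c));  E1 = ((~ b) ^ (~ (~ (~ c))))
5. [absorb_or ←] ((~ b) ^ (~ (~ (~ c))))  →  (((~ b) ^ (~ (~ (~ c)))) | (((~ b) ^ (~ (~ (~ c)))) & b))
6. [absorb_or ←] (((~ b) ^ (~ (~ (~ c)))) | (((~ b) ^ (~ (~ (~ c)))) & b))  →  ((((~ b) ^ (~ (~ (~ c)))) | (((~ b) ^ (~ (~ (~ c)))) & b)) | ((((~ b) ^ (~ (~ (~ c)))) | (((~ b) ^ (~ (~ (~ c)))) & b)) & a));  this is E2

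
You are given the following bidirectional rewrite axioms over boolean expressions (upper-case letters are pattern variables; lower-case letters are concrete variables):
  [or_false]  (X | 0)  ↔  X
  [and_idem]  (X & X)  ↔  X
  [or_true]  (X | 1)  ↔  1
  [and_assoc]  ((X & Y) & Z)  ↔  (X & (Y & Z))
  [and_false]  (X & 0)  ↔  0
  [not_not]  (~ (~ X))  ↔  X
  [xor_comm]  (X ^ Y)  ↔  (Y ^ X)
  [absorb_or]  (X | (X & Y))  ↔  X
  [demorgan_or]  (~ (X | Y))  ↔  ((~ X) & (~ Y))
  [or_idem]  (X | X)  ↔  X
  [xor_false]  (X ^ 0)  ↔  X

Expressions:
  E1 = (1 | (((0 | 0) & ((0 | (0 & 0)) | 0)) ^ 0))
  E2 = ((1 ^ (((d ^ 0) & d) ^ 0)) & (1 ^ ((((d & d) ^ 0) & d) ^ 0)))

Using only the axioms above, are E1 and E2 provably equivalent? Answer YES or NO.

The axioms are sound identities: if E1 ↔* E2 then E1 and E2 evaluate identically under any assignment.
Under d=1: E1 evaluates to 1, E2 to 0. Distinct ⇒ no rewrite sequence connects them.

NO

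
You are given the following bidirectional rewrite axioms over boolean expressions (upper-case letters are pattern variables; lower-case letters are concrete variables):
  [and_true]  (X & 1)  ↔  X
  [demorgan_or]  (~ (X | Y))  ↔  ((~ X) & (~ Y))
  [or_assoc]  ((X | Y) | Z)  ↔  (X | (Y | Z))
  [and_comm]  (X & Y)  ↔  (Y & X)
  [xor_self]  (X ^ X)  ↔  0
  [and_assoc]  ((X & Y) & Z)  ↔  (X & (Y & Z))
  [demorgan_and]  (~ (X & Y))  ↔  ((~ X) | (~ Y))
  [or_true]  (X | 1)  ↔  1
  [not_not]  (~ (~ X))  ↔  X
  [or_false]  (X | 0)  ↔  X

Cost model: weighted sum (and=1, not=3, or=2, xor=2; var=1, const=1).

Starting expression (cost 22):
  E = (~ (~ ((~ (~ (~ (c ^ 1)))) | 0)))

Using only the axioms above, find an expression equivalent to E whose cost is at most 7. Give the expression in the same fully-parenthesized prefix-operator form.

(~ (c ^ 1))   [cost 7]

(1) (~ (~ (c ^ 1)))  =[not_not →]=  (c ^ 1)    ⊢ (~ (~ ((~ (c ^ 1)) | 0)))
(2) (~ (~ ((~ (c ^ 1)) | 0)))  =[not_not →]=  ((~ (c ^ 1)) | 0)
(3) ((~ (c ^ 1)) | 0)  =[or_false →]=  (~ (c ^ 1))    ⊢ cost 7, within 7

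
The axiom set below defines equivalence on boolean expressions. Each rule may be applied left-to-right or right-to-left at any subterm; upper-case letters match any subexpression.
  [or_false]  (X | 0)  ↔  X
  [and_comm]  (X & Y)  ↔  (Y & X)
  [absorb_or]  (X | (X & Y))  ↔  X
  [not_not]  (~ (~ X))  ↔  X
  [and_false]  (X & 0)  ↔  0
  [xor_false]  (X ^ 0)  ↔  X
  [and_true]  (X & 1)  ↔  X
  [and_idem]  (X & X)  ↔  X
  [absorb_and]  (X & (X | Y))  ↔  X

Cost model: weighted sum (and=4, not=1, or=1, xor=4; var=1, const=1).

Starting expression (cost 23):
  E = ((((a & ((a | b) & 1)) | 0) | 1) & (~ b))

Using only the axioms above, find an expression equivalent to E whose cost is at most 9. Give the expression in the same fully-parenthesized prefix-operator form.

step 1: and_true (→) rewrites ((a | b) & 1) into (a | b), now ((((a & (a | b)) | 0) | 1) & (~ b))
step 2: absorb_and (→) rewrites (a & (a | b)) into a, now (((a | 0) | 1) & (~ b))
step 3: or_false (→) rewrites (a | 0) into a, reaching cost 9 (bound 9)

((a | 1) & (~ b))   [cost 9]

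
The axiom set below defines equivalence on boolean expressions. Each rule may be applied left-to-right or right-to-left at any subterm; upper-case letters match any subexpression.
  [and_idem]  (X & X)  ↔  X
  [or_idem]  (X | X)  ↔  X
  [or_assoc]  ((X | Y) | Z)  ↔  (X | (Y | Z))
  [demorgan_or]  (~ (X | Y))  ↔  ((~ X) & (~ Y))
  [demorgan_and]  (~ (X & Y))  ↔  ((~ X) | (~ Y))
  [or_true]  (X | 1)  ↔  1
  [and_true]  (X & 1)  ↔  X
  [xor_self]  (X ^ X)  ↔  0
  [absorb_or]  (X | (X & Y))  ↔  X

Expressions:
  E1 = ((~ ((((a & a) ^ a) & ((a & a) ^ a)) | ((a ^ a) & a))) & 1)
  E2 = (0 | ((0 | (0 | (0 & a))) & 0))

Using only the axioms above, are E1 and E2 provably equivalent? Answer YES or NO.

All listed rules preserve value, hence provable equivalence implies equal values everywhere; look for a separating assignment.
a=0 gives E1 ↦ 1, E2 ↦ 0; values differ ⇒ not provably equivalent.

NO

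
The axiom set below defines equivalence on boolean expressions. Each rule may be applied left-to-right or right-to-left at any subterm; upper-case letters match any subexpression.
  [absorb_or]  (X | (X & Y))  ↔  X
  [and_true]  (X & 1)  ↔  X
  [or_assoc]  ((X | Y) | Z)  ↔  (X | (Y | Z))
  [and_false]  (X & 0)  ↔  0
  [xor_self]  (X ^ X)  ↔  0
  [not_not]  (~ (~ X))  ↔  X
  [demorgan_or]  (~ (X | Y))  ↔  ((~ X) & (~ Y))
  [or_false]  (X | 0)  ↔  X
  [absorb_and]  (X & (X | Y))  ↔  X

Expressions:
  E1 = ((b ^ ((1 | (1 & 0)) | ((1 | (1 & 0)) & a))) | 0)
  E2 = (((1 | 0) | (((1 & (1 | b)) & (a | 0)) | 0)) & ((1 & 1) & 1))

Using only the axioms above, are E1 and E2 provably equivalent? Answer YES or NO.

NO

The axioms are sound identities: if E1 ↔* E2 then E1 and E2 evaluate identically under any assignment.
Under a=0, b=1: E1 evaluates to 0, E2 to 1. Distinct ⇒ no rewrite sequence connects them.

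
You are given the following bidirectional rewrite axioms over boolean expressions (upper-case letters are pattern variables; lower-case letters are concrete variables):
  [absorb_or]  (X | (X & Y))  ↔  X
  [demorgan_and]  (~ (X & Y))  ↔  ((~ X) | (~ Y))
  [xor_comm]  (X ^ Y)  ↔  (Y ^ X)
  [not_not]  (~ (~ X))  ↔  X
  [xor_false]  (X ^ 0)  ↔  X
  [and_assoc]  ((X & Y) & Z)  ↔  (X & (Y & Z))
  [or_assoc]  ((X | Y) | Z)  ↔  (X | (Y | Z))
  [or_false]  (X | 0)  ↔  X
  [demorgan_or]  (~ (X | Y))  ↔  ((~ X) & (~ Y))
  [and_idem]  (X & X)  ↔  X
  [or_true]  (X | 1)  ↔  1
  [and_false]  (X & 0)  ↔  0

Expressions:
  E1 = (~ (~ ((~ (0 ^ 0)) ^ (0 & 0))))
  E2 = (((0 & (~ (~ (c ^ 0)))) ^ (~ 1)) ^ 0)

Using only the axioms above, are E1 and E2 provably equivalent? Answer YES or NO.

NO

Every axiom is a valid identity, so a rewrite proof would force E1 and E2 to agree under every assignment.
At c=0: E1 = 1 but E2 = 0; they differ, so no derivation exists.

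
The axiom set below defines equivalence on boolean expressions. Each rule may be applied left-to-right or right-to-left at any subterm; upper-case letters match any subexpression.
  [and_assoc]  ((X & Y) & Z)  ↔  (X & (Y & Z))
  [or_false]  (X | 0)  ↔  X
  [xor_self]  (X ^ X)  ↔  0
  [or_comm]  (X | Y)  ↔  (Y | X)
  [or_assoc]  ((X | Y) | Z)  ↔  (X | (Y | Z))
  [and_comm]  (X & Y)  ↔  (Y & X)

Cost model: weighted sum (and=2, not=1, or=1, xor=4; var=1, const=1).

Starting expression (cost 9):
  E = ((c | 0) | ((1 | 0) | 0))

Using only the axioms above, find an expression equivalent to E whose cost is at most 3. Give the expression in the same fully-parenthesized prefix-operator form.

1. [or_false →] (c | 0)  →  c;  E = (c | ((1 | 0) | 0))
2. [or_false →] ((1 | 0) | 0)  →  (1 | 0);  E = (c | (1 | 0))
3. [or_false →] (1 | 0)  →  1;  cost 3 ≤ 3, done

(c | 1)   [cost 3]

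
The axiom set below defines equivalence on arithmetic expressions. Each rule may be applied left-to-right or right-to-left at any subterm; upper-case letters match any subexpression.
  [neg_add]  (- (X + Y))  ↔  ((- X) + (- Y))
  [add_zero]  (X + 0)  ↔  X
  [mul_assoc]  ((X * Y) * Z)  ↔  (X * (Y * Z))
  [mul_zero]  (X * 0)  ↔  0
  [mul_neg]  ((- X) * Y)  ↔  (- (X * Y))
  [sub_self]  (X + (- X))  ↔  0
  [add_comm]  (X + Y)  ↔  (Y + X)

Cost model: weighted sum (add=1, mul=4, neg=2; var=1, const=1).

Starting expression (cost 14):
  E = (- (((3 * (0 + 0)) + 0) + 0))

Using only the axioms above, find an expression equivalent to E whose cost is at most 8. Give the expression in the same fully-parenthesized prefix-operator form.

(- (3 * 0))   [cost 8]

step 1: add_zero (→) rewrites ((3 * (0 + 0)) + 0) into (3 * (0 + 0)), now (- ((3 * (0 + 0)) + 0))
step 2: add_zero (→) rewrites (0 + 0) into 0, now (- ((3 * 0) + 0))
step 3: add_zero (→) rewrites ((3 * 0) + 0) into (3 * 0), reaching cost 8 (bound 8)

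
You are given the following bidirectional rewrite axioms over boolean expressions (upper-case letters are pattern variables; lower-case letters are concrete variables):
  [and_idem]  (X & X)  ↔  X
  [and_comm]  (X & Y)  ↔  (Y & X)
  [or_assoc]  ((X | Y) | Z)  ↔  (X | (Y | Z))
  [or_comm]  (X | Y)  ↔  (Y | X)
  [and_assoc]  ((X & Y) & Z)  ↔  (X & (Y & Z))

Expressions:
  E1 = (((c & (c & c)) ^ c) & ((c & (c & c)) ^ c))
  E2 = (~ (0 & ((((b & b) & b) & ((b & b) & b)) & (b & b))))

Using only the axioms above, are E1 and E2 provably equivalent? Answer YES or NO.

All listed rules preserve value, hence provable equivalence implies equal values everywhere; look for a separating assignment.
b=0, c=0 gives E1 ↦ 0, E2 ↦ 1; values differ ⇒ not provably equivalent.

NO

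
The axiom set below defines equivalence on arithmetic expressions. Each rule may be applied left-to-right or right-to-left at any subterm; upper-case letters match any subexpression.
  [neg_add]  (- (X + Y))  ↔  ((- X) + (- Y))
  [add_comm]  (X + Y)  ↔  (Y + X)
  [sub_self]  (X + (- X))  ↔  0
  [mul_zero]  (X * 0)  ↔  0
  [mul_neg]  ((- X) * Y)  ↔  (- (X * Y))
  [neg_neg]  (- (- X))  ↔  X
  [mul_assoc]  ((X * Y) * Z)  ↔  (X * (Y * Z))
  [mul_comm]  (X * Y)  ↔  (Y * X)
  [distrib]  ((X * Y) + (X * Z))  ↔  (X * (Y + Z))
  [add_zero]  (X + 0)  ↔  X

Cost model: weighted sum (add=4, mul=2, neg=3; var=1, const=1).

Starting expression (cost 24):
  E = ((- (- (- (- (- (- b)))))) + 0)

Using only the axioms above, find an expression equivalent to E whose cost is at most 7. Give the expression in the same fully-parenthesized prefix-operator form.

(- (- b))   [cost 7]

(1) ((- (- (- (- (- (- b)))))) + 0)  =[add_zero →]=  (- (- (- (- (- (- b))))))
(2) (- (- (- (- (- b)))))  =[neg_neg →]=  (- (- (- b)))    ⊢ (- (- (- (- b))))
(3) (- (- (- (- b))))  =[neg_neg →]=  (- (- b))    ⊢ cost 7, within 7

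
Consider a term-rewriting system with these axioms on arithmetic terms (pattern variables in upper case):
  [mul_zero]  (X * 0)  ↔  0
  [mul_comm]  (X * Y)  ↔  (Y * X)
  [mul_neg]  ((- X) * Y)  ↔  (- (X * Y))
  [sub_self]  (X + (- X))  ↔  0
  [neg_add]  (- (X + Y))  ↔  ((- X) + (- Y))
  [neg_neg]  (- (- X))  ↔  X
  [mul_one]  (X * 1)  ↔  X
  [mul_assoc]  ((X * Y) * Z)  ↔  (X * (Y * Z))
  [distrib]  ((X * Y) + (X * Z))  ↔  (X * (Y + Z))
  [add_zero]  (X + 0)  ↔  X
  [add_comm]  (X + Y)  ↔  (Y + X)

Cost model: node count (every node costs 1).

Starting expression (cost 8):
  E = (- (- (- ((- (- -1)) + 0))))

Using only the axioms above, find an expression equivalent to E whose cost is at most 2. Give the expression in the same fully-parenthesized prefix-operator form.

1. [neg_neg →] (- (- (- ((- (- -1)) + 0))))  →  (- ((- (- -1)) + 0))
2. [add_zero →] ((- (- -1)) + 0)  →  (- (- -1));  E = (- (- (- -1)))
3. [neg_neg →] (- (- -1))  →  -1;  cost 2 ≤ 2, done

(- -1)   [cost 2]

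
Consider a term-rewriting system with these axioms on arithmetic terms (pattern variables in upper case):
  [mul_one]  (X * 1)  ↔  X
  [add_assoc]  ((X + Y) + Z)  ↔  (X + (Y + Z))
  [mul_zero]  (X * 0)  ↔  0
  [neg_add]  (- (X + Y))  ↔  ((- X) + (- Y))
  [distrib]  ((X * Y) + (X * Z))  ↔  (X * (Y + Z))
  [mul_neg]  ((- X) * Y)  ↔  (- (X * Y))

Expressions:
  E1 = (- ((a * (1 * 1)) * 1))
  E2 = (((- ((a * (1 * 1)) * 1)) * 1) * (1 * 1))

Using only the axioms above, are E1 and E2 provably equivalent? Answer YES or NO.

YES

(1) (1 * 1)  =[mul_one →]=  1    ⊢ (- ((a * 1) * 1))
(2) ((a * 1) * 1)  =[mul_one →]=  (a * 1)    ⊢ (- (a * 1))
(3) (- (a * 1))  =[mul_one ←]=  ((- (a * 1)) * 1)
(4) a  =[mul_one ←]=  (a * 1)    ⊢ ((- ((a * 1) * 1)) * 1)
(5) ((- ((a * 1) * 1)) * 1)  =[mul_one ←]=  (((- ((a * 1) * 1)) * 1) * 1)
(6) 1  =[mul_one ←]=  (1 * 1)    ⊢ (((- ((a * 1) * 1)) * 1) * (1 * 1))
(7) 1  =[mul_one ←]=  (1 * 1)    ⊢ E2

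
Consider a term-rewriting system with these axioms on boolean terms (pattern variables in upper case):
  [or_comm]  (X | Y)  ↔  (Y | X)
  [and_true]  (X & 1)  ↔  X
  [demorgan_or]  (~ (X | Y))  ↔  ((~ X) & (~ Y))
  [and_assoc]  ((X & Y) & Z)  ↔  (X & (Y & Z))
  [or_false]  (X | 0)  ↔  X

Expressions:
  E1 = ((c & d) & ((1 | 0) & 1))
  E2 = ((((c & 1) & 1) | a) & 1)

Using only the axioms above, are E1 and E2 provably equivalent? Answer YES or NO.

NO

All listed rules preserve value, hence provable equivalence implies equal values everywhere; look for a separating assignment.
a=0, c=1, d=0 gives E1 ↦ 0, E2 ↦ 1; values differ ⇒ not provably equivalent.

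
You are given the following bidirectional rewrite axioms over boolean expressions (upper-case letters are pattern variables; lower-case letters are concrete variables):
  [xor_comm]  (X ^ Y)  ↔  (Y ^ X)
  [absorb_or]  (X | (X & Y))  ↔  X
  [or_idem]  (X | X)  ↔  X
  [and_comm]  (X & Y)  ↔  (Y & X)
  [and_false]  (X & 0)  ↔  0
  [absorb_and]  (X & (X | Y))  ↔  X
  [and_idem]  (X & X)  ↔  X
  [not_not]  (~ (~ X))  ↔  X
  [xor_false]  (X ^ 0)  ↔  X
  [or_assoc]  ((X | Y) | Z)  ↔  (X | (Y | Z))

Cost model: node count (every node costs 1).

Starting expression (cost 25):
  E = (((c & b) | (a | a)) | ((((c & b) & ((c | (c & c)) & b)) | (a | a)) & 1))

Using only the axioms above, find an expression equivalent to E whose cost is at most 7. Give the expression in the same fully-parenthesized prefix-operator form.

step 1: absorb_or (→) rewrites (c | (c & c)) into c, now (((c & b) | (a | a)) | ((((c & b) & (c & b)) | (a | a)) & 1))
step 2: and_idem (→) rewrites ((c & b) & (c & b)) into (c & b), now (((c & b) | (a | a)) | (((c & b) | (a | a)) & 1))
step 3: absorb_or (→) rewrites (((c & b) | (a | a)) | (((c & b) | (a | a)) & 1)) into ((c & b) | (a | a)), reaching cost 7 (bound 7)

((c & b) | (a | a))   [cost 7]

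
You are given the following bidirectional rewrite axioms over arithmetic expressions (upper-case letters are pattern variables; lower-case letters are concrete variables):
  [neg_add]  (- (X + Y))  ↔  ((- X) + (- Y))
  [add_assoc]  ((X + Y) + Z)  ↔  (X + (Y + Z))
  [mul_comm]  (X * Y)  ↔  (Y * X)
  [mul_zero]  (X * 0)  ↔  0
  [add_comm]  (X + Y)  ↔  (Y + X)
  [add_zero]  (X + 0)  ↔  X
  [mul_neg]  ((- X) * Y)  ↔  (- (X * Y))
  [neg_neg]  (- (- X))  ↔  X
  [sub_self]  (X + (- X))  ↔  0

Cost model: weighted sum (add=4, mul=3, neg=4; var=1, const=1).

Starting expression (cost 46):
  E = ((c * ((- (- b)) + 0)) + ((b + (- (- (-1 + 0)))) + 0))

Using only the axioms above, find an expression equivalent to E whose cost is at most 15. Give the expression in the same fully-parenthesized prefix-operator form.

((c * b) + (b + -1))   [cost 15]

(1) (-1 + 0)  =[add_zero →]=  -1    ⊢ ((c * ((- (- b)) + 0)) + ((b + (- (- -1))) + 0))
(2) (- (- -1))  =[neg_neg →]=  -1    ⊢ ((c * ((- (- b)) + 0)) + ((b + -1) + 0))
(3) ((- (- b)) + 0)  =[add_zero →]=  (- (- b))    ⊢ ((c * (- (- b))) + ((b + -1) + 0))
(4) ((b + -1) + 0)  =[add_zero →]=  (b + -1)    ⊢ ((c * (- (- b))) + (b + -1))
(5) (- (- b))  =[neg_neg →]=  b    ⊢ cost 15, within 15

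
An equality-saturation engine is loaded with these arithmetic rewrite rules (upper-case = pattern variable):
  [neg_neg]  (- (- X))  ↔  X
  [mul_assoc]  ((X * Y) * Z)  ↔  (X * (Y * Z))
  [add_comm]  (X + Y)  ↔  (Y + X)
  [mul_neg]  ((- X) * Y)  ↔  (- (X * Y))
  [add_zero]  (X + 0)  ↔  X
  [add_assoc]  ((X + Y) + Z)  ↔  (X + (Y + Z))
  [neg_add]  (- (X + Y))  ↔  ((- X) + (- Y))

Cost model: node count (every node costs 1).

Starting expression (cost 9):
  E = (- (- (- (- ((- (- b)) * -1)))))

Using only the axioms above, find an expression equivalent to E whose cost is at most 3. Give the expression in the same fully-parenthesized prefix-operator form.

1. [neg_neg →] (- (- b))  →  b;  E = (- (- (- (- (b * -1)))))
2. [neg_neg →] (- (- (b * -1)))  →  (b * -1);  E = (- (- (b * -1)))
3. [neg_neg →] (- (- (b * -1)))  →  (b * -1);  cost 3 ≤ 3, done

(b * -1)   [cost 3]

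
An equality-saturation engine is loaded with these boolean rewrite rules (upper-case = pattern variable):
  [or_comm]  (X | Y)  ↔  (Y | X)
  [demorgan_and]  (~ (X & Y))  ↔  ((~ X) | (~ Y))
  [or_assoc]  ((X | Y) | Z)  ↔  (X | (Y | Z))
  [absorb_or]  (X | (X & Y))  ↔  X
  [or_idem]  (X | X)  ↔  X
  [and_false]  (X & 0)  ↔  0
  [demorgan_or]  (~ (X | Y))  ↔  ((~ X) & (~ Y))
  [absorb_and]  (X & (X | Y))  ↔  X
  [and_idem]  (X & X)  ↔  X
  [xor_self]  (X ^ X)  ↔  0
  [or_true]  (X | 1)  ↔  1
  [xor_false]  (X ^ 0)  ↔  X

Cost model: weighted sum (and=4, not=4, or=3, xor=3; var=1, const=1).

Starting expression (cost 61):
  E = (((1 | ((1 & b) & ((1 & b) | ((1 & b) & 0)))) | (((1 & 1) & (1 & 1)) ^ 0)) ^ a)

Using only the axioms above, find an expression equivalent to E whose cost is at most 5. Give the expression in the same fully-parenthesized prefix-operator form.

step 1: absorb_or (→) rewrites ((1 & b) | ((1 & b) & 0)) into (1 & b), now (((1 | ((1 & b) & (1 & b))) | (((1 & 1) & (1 & 1)) ^ 0)) ^ a)
step 2: xor_false (→) rewrites (((1 & 1) & (1 & 1)) ^ 0) into ((1 & 1) & (1 & 1)), now (((1 | ((1 & b) & (1 & b))) | ((1 & 1) & (1 & 1))) ^ a)
step 3: and_idem (→) rewrites ((1 & 1) & (1 & 1)) into (1 & 1), now (((1 | ((1 & b) & (1 & b))) | (1 & 1)) ^ a)
step 4: and_idem (→) rewrites ((1 & b) & (1 & b)) into (1 & b), now (((1 | (1 & b)) | (1 & 1)) ^ a)
step 5: absorb_or (→) rewrites (1 | (1 & b)) into 1, now ((1 | (1 & 1)) ^ a)
step 6: absorb_or (→) rewrites (1 | (1 & 1)) into 1, reaching cost 5 (bound 5)

(1 ^ a)   [cost 5]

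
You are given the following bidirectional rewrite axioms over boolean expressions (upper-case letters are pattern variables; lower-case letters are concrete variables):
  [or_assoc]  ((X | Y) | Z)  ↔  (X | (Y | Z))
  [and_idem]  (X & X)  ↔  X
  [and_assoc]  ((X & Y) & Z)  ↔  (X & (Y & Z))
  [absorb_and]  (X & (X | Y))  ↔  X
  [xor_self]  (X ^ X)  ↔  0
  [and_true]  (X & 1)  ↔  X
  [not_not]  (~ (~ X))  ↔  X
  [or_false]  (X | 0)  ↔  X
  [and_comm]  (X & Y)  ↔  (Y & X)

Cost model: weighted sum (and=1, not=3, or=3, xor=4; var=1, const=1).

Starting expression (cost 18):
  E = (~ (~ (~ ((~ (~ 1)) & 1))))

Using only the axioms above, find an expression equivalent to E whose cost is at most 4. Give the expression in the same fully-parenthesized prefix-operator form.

(~ 1)   [cost 4]

(1) (~ (~ ((~ (~ 1)) & 1)))  =[not_not →]=  ((~ (~ 1)) & 1)    ⊢ (~ ((~ (~ 1)) & 1))
(2) (~ (~ 1))  =[not_not →]=  1    ⊢ (~ (1 & 1))
(3) (1 & 1)  =[and_idem →]=  1    ⊢ cost 4, within 4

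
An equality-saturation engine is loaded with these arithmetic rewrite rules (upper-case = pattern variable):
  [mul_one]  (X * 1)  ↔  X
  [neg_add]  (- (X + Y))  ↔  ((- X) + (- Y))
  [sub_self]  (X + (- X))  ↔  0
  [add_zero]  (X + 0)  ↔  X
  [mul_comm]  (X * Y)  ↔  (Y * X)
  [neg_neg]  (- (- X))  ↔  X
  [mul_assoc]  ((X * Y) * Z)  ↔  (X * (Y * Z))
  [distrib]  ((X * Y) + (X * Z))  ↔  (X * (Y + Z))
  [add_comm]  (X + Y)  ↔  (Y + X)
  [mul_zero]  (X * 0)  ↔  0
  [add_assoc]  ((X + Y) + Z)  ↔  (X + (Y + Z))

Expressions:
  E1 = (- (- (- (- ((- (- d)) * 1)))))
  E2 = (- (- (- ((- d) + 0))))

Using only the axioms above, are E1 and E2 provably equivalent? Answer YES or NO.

1. [mul_one →] ((- (- d)) * 1)  →  (- (- d));  E1 = (- (- (- (- (- (- d))))))
2. [neg_neg →] (- (- d))  →  d;  E1 = (- (- (- (- d))))
3. [neg_neg →] (- (- (- (- d))))  →  (- (- d))
4. [add_zero ←] (- d)  →  ((- d) + 0);  E1 = (- ((- d) + 0))
5. [neg_neg ←] ((- d) + 0)  →  (- (- ((- d) + 0)));  this is E2

YES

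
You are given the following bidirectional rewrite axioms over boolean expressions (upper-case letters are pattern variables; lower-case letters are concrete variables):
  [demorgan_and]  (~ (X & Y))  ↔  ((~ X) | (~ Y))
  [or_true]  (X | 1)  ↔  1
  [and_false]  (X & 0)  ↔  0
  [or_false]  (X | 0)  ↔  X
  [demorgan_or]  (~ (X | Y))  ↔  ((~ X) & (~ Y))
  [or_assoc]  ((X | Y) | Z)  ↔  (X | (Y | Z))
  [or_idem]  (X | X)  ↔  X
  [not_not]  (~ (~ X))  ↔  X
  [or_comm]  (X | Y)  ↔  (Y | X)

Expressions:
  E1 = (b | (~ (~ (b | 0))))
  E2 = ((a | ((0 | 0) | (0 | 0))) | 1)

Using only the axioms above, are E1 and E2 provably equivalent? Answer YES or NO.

NO

All listed rules preserve value, hence provable equivalence implies equal values everywhere; look for a separating assignment.
a=0, b=0 gives E1 ↦ 0, E2 ↦ 1; values differ ⇒ not provably equivalent.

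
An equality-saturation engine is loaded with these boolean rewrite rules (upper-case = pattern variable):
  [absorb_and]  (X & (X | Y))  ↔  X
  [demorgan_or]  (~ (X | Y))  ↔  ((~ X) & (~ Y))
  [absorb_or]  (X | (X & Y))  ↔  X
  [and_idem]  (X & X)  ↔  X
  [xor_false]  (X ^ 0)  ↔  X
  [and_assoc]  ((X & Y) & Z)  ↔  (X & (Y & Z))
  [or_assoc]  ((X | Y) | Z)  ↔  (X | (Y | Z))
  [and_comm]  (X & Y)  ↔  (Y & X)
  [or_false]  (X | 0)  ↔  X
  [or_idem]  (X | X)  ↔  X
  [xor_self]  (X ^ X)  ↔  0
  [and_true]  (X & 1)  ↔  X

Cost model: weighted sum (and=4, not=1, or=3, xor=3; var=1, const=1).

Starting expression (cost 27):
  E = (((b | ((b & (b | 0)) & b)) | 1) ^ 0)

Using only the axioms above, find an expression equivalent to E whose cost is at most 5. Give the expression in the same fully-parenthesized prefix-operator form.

(b | 1)   [cost 5]

1. [absorb_and →] (b & (b | 0))  →  b;  E = (((b | (b & b)) | 1) ^ 0)
2. [absorb_or →] (b | (b & b))  →  b;  E = ((b | 1) ^ 0)
3. [xor_false →] ((b | 1) ^ 0)  →  (b | 1);  cost 5 ≤ 5, done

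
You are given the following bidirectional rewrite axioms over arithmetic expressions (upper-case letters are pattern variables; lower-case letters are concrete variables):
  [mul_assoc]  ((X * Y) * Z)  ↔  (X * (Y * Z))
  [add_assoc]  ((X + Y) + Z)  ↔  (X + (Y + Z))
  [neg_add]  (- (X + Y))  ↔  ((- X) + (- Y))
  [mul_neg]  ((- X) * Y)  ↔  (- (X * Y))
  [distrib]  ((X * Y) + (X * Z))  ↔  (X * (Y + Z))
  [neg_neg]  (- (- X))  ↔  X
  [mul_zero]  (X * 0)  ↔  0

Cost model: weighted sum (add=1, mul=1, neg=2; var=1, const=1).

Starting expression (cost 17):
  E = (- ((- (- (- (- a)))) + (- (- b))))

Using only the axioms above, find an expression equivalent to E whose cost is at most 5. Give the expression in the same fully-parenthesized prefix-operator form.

step 1: neg_neg (→) rewrites (- (- b)) into b, now (- ((- (- (- (- a)))) + b))
step 2: neg_neg (→) rewrites (- (- (- (- a)))) into (- (- a)), now (- ((- (- a)) + b))
step 3: neg_neg (→) rewrites (- (- a)) into a, reaching cost 5 (bound 5)

(- (a + b))   [cost 5]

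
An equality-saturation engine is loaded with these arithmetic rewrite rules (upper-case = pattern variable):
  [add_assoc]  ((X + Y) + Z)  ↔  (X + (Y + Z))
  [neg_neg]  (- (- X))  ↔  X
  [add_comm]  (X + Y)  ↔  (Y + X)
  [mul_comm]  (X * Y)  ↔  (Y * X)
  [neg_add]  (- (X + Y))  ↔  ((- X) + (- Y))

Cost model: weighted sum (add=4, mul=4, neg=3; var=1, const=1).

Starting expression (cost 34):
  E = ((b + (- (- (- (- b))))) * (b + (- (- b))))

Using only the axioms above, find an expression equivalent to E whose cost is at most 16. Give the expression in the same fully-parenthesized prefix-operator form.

((b + b) * (b + b))   [cost 16]

(1) (- (- b))  =[neg_neg →]=  b    ⊢ ((b + (- (- b))) * (b + (- (- b))))
(2) (- (- b))  =[neg_neg →]=  b    ⊢ ((b + (- (- b))) * (b + b))
(3) (- (- b))  =[neg_neg →]=  b    ⊢ cost 16, within 16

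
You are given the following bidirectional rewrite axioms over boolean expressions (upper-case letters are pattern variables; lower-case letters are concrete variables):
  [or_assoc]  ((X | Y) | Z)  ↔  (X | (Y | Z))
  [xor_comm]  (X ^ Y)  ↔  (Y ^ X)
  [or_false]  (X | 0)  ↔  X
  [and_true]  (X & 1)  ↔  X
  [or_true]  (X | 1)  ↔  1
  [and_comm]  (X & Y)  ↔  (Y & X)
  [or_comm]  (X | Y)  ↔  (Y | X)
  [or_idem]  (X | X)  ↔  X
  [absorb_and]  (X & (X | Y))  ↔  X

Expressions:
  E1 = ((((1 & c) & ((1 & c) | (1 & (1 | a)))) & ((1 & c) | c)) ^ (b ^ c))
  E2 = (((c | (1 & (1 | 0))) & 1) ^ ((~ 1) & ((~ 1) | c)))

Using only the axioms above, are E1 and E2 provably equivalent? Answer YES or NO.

All listed rules preserve value, hence provable equivalence implies equal values everywhere; look for a separating assignment.
a=0, b=0, c=0 gives E1 ↦ 0, E2 ↦ 1; values differ ⇒ not provably equivalent.

NO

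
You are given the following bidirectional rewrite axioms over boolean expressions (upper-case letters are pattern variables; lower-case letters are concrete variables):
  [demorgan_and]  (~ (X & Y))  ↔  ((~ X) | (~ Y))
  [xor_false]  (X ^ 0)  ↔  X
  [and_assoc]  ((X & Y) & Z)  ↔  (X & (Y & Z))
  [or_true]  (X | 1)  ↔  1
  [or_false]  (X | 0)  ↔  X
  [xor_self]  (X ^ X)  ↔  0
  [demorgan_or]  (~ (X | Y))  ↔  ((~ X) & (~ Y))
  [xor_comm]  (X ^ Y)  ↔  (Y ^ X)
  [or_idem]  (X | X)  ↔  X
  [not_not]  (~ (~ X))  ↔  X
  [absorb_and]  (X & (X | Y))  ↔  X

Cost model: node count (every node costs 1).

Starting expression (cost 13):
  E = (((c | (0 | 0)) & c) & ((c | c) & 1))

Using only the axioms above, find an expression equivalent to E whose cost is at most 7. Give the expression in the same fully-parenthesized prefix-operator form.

1. [or_idem →] (c | c)  →  c;  E = (((c | (0 | 0)) & c) & (c & 1))
2. [or_false →] (0 | 0)  →  0;  E = (((c | 0) & c) & (c & 1))
3. [or_false →] (c | 0)  →  c;  cost 7 ≤ 7, done

((c & c) & (c & 1))   [cost 7]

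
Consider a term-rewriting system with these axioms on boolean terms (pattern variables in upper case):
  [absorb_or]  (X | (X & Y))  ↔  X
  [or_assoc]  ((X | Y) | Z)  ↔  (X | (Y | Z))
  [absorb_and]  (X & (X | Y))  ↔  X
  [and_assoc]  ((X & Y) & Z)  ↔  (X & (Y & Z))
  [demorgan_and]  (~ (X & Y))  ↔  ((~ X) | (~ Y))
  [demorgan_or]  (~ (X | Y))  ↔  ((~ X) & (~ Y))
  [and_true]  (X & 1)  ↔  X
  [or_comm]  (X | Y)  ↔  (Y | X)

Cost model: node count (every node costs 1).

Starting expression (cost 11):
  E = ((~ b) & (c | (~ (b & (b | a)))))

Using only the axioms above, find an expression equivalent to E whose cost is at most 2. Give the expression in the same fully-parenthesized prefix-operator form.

(~ b)   [cost 2]

step 1: absorb_and (→) rewrites (b & (b | a)) into b, now ((~ b) & (c | (~ b)))
step 2: or_comm (→) rewrites (c | (~ b)) into ((~ b) | c), now ((~ b) & ((~ b) | c))
step 3: absorb_and (→) rewrites ((~ b) & ((~ b) | c)) into (~ b), reaching cost 2 (bound 2)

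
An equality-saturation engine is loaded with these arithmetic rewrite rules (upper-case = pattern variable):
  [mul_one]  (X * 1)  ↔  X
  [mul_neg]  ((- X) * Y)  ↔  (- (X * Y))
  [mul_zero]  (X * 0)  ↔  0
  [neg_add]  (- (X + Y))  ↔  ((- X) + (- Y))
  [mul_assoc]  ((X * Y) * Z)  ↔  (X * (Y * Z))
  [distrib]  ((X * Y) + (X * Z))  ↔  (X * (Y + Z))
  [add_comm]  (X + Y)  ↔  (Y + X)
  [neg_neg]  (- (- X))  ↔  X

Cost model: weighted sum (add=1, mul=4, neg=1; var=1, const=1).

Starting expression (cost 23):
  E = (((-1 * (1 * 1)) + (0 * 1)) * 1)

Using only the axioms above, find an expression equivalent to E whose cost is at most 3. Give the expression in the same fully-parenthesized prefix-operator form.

1. [mul_one →] (1 * 1)  →  1;  E = (((-1 * 1) + (0 * 1)) * 1)
2. [mul_one →] (-1 * 1)  →  -1;  E = ((-1 + (0 * 1)) * 1)
3. [mul_one →] (0 * 1)  →  0;  E = ((-1 + 0) * 1)
4. [mul_one →] ((-1 + 0) * 1)  →  (-1 + 0);  cost 3 ≤ 3, done

(-1 + 0)   [cost 3]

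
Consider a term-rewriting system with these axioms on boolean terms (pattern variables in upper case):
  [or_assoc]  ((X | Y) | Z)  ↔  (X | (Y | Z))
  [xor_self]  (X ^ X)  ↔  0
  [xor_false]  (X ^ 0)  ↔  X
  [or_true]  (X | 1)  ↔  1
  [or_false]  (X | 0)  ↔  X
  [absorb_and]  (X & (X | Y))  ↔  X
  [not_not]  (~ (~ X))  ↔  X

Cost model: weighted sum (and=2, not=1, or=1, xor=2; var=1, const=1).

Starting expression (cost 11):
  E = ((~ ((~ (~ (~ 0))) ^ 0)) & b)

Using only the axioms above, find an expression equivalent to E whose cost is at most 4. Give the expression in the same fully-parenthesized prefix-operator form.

(0 & b)   [cost 4]

(1) (~ (~ (~ 0)))  =[not_not →]=  (~ 0)    ⊢ ((~ ((~ 0) ^ 0)) & b)
(2) ((~ 0) ^ 0)  =[xor_false →]=  (~ 0)    ⊢ ((~ (~ 0)) & b)
(3) (~ (~ 0))  =[not_not →]=  0    ⊢ cost 4, within 4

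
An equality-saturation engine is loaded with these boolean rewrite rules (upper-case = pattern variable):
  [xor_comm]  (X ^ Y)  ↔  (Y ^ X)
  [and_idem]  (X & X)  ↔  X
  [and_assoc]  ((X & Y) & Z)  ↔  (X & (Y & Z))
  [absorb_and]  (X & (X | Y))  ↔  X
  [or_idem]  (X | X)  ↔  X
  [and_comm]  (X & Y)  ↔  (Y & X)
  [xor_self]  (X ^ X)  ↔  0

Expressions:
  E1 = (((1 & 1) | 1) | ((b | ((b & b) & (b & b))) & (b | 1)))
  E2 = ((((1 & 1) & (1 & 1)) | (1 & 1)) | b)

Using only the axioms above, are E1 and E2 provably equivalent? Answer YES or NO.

YES

(1) ((b & b) & (b & b))  =[and_idem →]=  (b & b)    ⊢ (((1 & 1) | 1) | ((b | (b & b)) & (b | 1)))
(2) (1 & 1)  =[and_idem →]=  1    ⊢ ((1 | 1) | ((b | (b & b)) & (b | 1)))
(3) (b & b)  =[and_idem →]=  b    ⊢ ((1 | 1) | ((b | b) & (b | 1)))
(4) (1 | 1)  =[or_idem →]=  1    ⊢ (1 | ((b | b) & (b | 1)))
(5) (b | b)  =[or_idem →]=  b    ⊢ (1 | (b & (b | 1)))
(6) (b & (b | 1))  =[absorb_and →]=  b    ⊢ (1 | b)
(7) 1  =[and_idem ←]=  (1 & 1)    ⊢ ((1 & 1) | b)
(8) (1 & 1)  =[or_idem ←]=  ((1 & 1) | (1 & 1))    ⊢ (((1 & 1) | (1 & 1)) | b)
(9) (1 & 1)  =[and_idem ←]=  ((1 & 1) & (1 & 1))    ⊢ E2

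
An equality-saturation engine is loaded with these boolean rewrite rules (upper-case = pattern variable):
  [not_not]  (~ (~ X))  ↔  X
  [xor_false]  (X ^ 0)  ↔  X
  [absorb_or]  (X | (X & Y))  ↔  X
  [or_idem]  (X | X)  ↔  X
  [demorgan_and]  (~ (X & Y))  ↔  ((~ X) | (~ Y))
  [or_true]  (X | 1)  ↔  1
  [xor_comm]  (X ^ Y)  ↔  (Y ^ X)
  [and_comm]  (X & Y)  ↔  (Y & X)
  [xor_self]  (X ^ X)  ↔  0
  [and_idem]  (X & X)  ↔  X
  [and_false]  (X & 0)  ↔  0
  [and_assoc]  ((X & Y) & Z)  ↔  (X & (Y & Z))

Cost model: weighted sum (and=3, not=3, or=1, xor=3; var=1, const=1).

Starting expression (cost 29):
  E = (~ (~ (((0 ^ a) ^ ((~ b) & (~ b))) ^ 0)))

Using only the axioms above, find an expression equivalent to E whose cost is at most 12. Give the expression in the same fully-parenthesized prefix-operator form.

((0 ^ a) ^ (~ b))   [cost 12]

(1) ((~ b) & (~ b))  =[and_idem →]=  (~ b)    ⊢ (~ (~ (((0 ^ a) ^ (~ b)) ^ 0)))
(2) (~ (~ (((0 ^ a) ^ (~ b)) ^ 0)))  =[not_not →]=  (((0 ^ a) ^ (~ b)) ^ 0)
(3) (((0 ^ a) ^ (~ b)) ^ 0)  =[xor_false →]=  ((0 ^ a) ^ (~ b))    ⊢ cost 12, within 12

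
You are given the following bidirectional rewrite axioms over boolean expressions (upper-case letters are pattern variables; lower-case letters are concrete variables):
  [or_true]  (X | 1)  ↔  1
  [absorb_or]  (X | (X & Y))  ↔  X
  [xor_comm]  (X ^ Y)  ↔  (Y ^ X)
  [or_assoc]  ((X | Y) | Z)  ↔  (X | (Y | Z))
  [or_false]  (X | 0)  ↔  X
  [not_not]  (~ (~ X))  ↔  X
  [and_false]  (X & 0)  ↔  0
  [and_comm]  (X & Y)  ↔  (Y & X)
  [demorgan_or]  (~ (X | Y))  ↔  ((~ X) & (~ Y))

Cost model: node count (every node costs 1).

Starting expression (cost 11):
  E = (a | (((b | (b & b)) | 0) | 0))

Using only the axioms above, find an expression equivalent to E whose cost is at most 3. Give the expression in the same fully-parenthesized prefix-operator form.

(a | b)   [cost 3]

1. [or_false →] ((b | (b & b)) | 0)  →  (b | (b & b));  E = (a | ((b | (b & b)) | 0))
2. [or_false →] ((b | (b & b)) | 0)  →  (b | (b & b));  E = (a | (b | (b & b)))
3. [absorb_or →] (b | (b & b))  →  b;  cost 3 ≤ 3, done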